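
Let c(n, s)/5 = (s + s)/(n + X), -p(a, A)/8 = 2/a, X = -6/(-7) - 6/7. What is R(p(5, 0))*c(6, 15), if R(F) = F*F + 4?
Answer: 356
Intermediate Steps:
X = 0 (X = -6*(-⅐) - 6*⅐ = 6/7 - 6/7 = 0)
p(a, A) = -16/a
c(n, s) = 10*s/n (c(n, s) = 5*((s + s)/(n + 0)) = 5*((2*s)/n) = 5*(2*s/n) = 10*s/n)
R(F) = 4 + F² (R(F) = F² + 4 = 4 + F²)
R(p(5, 0))*c(6, 15) = (4 + (-16/5)²)*(10*15/6) = (4 + (-16*⅕)²)*(10*15*(⅙)) = (4 + (-16/5)²)*25 = (4 + 256/25)*25 = (356/25)*25 = 356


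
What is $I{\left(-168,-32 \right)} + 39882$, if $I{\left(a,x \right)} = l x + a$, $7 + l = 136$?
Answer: $35586$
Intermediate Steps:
$l = 129$ ($l = -7 + 136 = 129$)
$I{\left(a,x \right)} = a + 129 x$ ($I{\left(a,x \right)} = 129 x + a = a + 129 x$)
$I{\left(-168,-32 \right)} + 39882 = \left(-168 + 129 \left(-32\right)\right) + 39882 = \left(-168 - 4128\right) + 39882 = -4296 + 39882 = 35586$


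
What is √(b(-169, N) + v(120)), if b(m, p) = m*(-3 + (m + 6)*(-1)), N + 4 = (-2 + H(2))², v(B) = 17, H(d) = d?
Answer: I*√27023 ≈ 164.39*I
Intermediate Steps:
N = -4 (N = -4 + (-2 + 2)² = -4 + 0² = -4 + 0 = -4)
b(m, p) = m*(-9 - m) (b(m, p) = m*(-3 + (6 + m)*(-1)) = m*(-3 + (-6 - m)) = m*(-9 - m))
√(b(-169, N) + v(120)) = √(-1*(-169)*(9 - 169) + 17) = √(-1*(-169)*(-160) + 17) = √(-27040 + 17) = √(-27023) = I*√27023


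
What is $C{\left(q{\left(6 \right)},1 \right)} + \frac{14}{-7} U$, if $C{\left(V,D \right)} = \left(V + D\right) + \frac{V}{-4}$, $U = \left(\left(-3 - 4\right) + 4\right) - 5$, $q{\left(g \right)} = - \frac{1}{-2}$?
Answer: $\frac{139}{8} \approx 17.375$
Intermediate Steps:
$q{\left(g \right)} = \frac{1}{2}$ ($q{\left(g \right)} = \left(-1\right) \left(- \frac{1}{2}\right) = \frac{1}{2}$)
$U = -8$ ($U = \left(-7 + 4\right) - 5 = -3 - 5 = -8$)
$C{\left(V,D \right)} = D + \frac{3 V}{4}$ ($C{\left(V,D \right)} = \left(D + V\right) + V \left(- \frac{1}{4}\right) = \left(D + V\right) - \frac{V}{4} = D + \frac{3 V}{4}$)
$C{\left(q{\left(6 \right)},1 \right)} + \frac{14}{-7} U = \left(1 + \frac{3}{4} \cdot \frac{1}{2}\right) + \frac{14}{-7} \left(-8\right) = \left(1 + \frac{3}{8}\right) + 14 \left(- \frac{1}{7}\right) \left(-8\right) = \frac{11}{8} - -16 = \frac{11}{8} + 16 = \frac{139}{8}$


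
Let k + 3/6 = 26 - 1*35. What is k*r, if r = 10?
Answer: -95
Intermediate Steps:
k = -19/2 (k = -½ + (26 - 1*35) = -½ + (26 - 35) = -½ - 9 = -19/2 ≈ -9.5000)
k*r = -19/2*10 = -95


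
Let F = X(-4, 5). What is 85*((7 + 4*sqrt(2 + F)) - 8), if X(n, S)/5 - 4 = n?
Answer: -85 + 340*sqrt(2) ≈ 395.83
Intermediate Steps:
X(n, S) = 20 + 5*n
F = 0 (F = 20 + 5*(-4) = 20 - 20 = 0)
85*((7 + 4*sqrt(2 + F)) - 8) = 85*((7 + 4*sqrt(2 + 0)) - 8) = 85*((7 + 4*sqrt(2)) - 8) = 85*(-1 + 4*sqrt(2)) = -85 + 340*sqrt(2)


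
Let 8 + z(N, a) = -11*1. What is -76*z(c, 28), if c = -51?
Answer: 1444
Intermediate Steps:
z(N, a) = -19 (z(N, a) = -8 - 11*1 = -8 - 11 = -19)
-76*z(c, 28) = -76*(-19) = 1444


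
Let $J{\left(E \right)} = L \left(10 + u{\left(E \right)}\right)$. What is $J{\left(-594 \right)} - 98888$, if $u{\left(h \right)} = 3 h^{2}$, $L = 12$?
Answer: $12603328$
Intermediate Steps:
$J{\left(E \right)} = 120 + 36 E^{2}$ ($J{\left(E \right)} = 12 \left(10 + 3 E^{2}\right) = 120 + 36 E^{2}$)
$J{\left(-594 \right)} - 98888 = \left(120 + 36 \left(-594\right)^{2}\right) - 98888 = \left(120 + 36 \cdot 352836\right) - 98888 = \left(120 + 12702096\right) - 98888 = 12702216 - 98888 = 12603328$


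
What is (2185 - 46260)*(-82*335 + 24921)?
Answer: 112347175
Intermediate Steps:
(2185 - 46260)*(-82*335 + 24921) = -44075*(-27470 + 24921) = -44075*(-2549) = 112347175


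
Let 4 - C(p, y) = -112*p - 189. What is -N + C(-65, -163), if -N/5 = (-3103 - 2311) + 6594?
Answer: -1187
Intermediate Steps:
C(p, y) = 193 + 112*p (C(p, y) = 4 - (-112*p - 189) = 4 - (-189 - 112*p) = 4 + (189 + 112*p) = 193 + 112*p)
N = -5900 (N = -5*((-3103 - 2311) + 6594) = -5*(-5414 + 6594) = -5*1180 = -5900)
-N + C(-65, -163) = -1*(-5900) + (193 + 112*(-65)) = 5900 + (193 - 7280) = 5900 - 7087 = -1187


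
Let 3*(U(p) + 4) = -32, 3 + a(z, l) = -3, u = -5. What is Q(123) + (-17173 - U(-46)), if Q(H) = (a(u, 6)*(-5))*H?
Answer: -40405/3 ≈ -13468.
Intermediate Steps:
a(z, l) = -6 (a(z, l) = -3 - 3 = -6)
Q(H) = 30*H (Q(H) = (-6*(-5))*H = 30*H)
U(p) = -44/3 (U(p) = -4 + (⅓)*(-32) = -4 - 32/3 = -44/3)
Q(123) + (-17173 - U(-46)) = 30*123 + (-17173 - 1*(-44/3)) = 3690 + (-17173 + 44/3) = 3690 - 51475/3 = -40405/3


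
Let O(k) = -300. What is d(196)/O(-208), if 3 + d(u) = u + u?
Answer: -389/300 ≈ -1.2967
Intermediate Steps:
d(u) = -3 + 2*u (d(u) = -3 + (u + u) = -3 + 2*u)
d(196)/O(-208) = (-3 + 2*196)/(-300) = (-3 + 392)*(-1/300) = 389*(-1/300) = -389/300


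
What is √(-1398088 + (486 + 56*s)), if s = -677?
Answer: I*√1435514 ≈ 1198.1*I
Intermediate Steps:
√(-1398088 + (486 + 56*s)) = √(-1398088 + (486 + 56*(-677))) = √(-1398088 + (486 - 37912)) = √(-1398088 - 37426) = √(-1435514) = I*√1435514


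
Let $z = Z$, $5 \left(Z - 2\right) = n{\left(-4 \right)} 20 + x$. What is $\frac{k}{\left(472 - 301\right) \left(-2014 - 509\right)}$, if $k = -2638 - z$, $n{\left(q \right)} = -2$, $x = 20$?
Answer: $\frac{2636}{431433} \approx 0.0061099$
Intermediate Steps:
$Z = -2$ ($Z = 2 + \frac{\left(-2\right) 20 + 20}{5} = 2 + \frac{-40 + 20}{5} = 2 + \frac{1}{5} \left(-20\right) = 2 - 4 = -2$)
$z = -2$
$k = -2636$ ($k = -2638 - -2 = -2638 + 2 = -2636$)
$\frac{k}{\left(472 - 301\right) \left(-2014 - 509\right)} = - \frac{2636}{\left(472 - 301\right) \left(-2014 - 509\right)} = - \frac{2636}{171 \left(-2523\right)} = - \frac{2636}{-431433} = \left(-2636\right) \left(- \frac{1}{431433}\right) = \frac{2636}{431433}$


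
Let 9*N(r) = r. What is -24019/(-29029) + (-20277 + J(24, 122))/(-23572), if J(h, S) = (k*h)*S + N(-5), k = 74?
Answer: -23107313069/3079222146 ≈ -7.5043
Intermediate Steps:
N(r) = r/9
J(h, S) = -5/9 + 74*S*h (J(h, S) = (74*h)*S + (⅑)*(-5) = 74*S*h - 5/9 = -5/9 + 74*S*h)
-24019/(-29029) + (-20277 + J(24, 122))/(-23572) = -24019/(-29029) + (-20277 + (-5/9 + 74*122*24))/(-23572) = -24019*(-1/29029) + (-20277 + (-5/9 + 216672))*(-1/23572) = 24019/29029 + (-20277 + 1950043/9)*(-1/23572) = 24019/29029 + (1767550/9)*(-1/23572) = 24019/29029 - 883775/106074 = -23107313069/3079222146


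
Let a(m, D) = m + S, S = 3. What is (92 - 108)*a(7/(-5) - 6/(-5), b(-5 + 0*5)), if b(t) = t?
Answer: -224/5 ≈ -44.800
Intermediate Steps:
a(m, D) = 3 + m (a(m, D) = m + 3 = 3 + m)
(92 - 108)*a(7/(-5) - 6/(-5), b(-5 + 0*5)) = (92 - 108)*(3 + (7/(-5) - 6/(-5))) = -16*(3 + (7*(-1/5) - 6*(-1/5))) = -16*(3 + (-7/5 + 6/5)) = -16*(3 - 1/5) = -16*14/5 = -224/5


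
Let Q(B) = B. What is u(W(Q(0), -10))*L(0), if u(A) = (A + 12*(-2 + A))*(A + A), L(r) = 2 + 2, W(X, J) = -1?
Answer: 296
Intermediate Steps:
L(r) = 4
u(A) = 2*A*(-24 + 13*A) (u(A) = (A + (-24 + 12*A))*(2*A) = (-24 + 13*A)*(2*A) = 2*A*(-24 + 13*A))
u(W(Q(0), -10))*L(0) = (2*(-1)*(-24 + 13*(-1)))*4 = (2*(-1)*(-24 - 13))*4 = (2*(-1)*(-37))*4 = 74*4 = 296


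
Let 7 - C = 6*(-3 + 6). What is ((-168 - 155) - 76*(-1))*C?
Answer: 2717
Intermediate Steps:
C = -11 (C = 7 - 6*(-3 + 6) = 7 - 6*3 = 7 - 1*18 = 7 - 18 = -11)
((-168 - 155) - 76*(-1))*C = ((-168 - 155) - 76*(-1))*(-11) = (-323 + 76)*(-11) = -247*(-11) = 2717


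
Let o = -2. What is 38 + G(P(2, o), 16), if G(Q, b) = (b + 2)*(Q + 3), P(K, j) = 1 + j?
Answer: 74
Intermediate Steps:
G(Q, b) = (2 + b)*(3 + Q)
38 + G(P(2, o), 16) = 38 + (6 + 2*(1 - 2) + 3*16 + (1 - 2)*16) = 38 + (6 + 2*(-1) + 48 - 1*16) = 38 + (6 - 2 + 48 - 16) = 38 + 36 = 74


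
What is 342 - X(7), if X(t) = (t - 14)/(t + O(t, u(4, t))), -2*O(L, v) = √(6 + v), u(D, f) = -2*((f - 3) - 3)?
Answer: 2059/6 ≈ 343.17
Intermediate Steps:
u(D, f) = 12 - 2*f (u(D, f) = -2*((-3 + f) - 3) = -2*(-6 + f) = 12 - 2*f)
O(L, v) = -√(6 + v)/2
X(t) = (-14 + t)/(t - √(18 - 2*t)/2) (X(t) = (t - 14)/(t - √(6 + (12 - 2*t))/2) = (-14 + t)/(t - √(18 - 2*t)/2))
342 - X(7) = 342 - 2*(-14 + 7)/(2*7 - √2*√(9 - 1*7)) = 342 - 2*(-7)/(14 - √2*√(9 - 7)) = 342 - 2*(-7)/(14 - √2*√2) = 342 - 2*(-7)/(14 - 2) = 342 - 2*(-7)/12 = 342 - 1*(-7/6) = 342 + 7/6 = 2059/6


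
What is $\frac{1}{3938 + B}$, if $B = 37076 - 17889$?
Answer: $\frac{1}{23125} \approx 4.3243 \cdot 10^{-5}$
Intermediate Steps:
$B = 19187$ ($B = 37076 - 17889 = 19187$)
$\frac{1}{3938 + B} = \frac{1}{3938 + 19187} = \frac{1}{23125}$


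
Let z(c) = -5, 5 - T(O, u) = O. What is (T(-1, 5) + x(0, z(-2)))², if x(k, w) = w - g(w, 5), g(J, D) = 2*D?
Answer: 81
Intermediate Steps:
T(O, u) = 5 - O
x(k, w) = -10 + w (x(k, w) = w - 2*5 = w - 1*10 = w - 10 = -10 + w)
(T(-1, 5) + x(0, z(-2)))² = ((5 - 1*(-1)) + (-10 - 5))² = ((5 + 1) - 15)² = (6 - 15)² = (-9)² = 81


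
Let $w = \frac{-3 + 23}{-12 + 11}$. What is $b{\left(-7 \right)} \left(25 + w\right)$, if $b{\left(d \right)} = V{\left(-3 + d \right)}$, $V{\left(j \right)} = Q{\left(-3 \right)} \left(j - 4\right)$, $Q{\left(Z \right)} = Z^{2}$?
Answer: $-630$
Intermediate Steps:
$V{\left(j \right)} = -36 + 9 j$ ($V{\left(j \right)} = \left(-3\right)^{2} \left(j - 4\right) = 9 \left(-4 + j\right) = -36 + 9 j$)
$w = -20$ ($w = \frac{20}{-1} = 20 \left(-1\right) = -20$)
$b{\left(d \right)} = -63 + 9 d$ ($b{\left(d \right)} = -36 + 9 \left(-3 + d\right) = -36 + \left(-27 + 9 d\right) = -63 + 9 d$)
$b{\left(-7 \right)} \left(25 + w\right) = \left(-63 + 9 \left(-7\right)\right) \left(25 - 20\right) = \left(-63 - 63\right) 5 = \left(-126\right) 5 = -630$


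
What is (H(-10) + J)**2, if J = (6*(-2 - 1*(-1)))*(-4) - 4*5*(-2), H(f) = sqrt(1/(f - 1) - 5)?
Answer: 45000/11 + 256*I*sqrt(154)/11 ≈ 4090.9 + 288.81*I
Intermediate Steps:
H(f) = sqrt(-5 + 1/(-1 + f)) (H(f) = sqrt(1/(-1 + f) - 5) = sqrt(-5 + 1/(-1 + f)))
J = 64 (J = (6*(-2 + 1))*(-4) - 20*(-2) = (6*(-1))*(-4) - 1*(-40) = -6*(-4) + 40 = 24 + 40 = 64)
(H(-10) + J)**2 = (sqrt((6 - 5*(-10))/(-1 - 10)) + 64)**2 = (sqrt((6 + 50)/(-11)) + 64)**2 = (sqrt(-1/11*56) + 64)**2 = (sqrt(-56/11) + 64)**2 = (2*I*sqrt(154)/11 + 64)**2 = (64 + 2*I*sqrt(154)/11)**2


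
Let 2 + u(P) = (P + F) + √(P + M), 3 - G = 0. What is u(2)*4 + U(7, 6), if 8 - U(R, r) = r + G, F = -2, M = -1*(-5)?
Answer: -9 + 4*√7 ≈ 1.5830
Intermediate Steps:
M = 5
G = 3 (G = 3 - 1*0 = 3 + 0 = 3)
U(R, r) = 5 - r (U(R, r) = 8 - (r + 3) = 8 - (3 + r) = 8 + (-3 - r) = 5 - r)
u(P) = -4 + P + √(5 + P) (u(P) = -2 + ((P - 2) + √(P + 5)) = -2 + ((-2 + P) + √(5 + P)) = -2 + (-2 + P + √(5 + P)) = -4 + P + √(5 + P))
u(2)*4 + U(7, 6) = (-4 + 2 + √(5 + 2))*4 + (5 - 1*6) = (-4 + 2 + √7)*4 + (5 - 6) = (-2 + √7)*4 - 1 = (-8 + 4*√7) - 1 = -9 + 4*√7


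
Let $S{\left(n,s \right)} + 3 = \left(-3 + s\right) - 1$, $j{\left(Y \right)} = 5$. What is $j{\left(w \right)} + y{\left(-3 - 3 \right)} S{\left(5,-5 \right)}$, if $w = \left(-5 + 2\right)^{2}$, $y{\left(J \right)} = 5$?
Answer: $-55$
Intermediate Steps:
$w = 9$ ($w = \left(-3\right)^{2} = 9$)
$S{\left(n,s \right)} = -7 + s$ ($S{\left(n,s \right)} = -3 + \left(\left(-3 + s\right) - 1\right) = -3 + \left(-4 + s\right) = -7 + s$)
$j{\left(w \right)} + y{\left(-3 - 3 \right)} S{\left(5,-5 \right)} = 5 + 5 \left(-7 - 5\right) = 5 + 5 \left(-12\right) = 5 - 60 = -55$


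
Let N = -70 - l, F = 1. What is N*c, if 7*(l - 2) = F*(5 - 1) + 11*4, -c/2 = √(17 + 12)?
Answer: 1104*√29/7 ≈ 849.32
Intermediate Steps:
c = -2*√29 (c = -2*√(17 + 12) = -2*√29 ≈ -10.770)
l = 62/7 (l = 2 + (1*(5 - 1) + 11*4)/7 = 2 + (1*4 + 44)/7 = 2 + (4 + 44)/7 = 2 + (⅐)*48 = 2 + 48/7 = 62/7 ≈ 8.8571)
N = -552/7 (N = -70 - 1*62/7 = -70 - 62/7 = -552/7 ≈ -78.857)
N*c = -(-1104)*√29/7 = 1104*√29/7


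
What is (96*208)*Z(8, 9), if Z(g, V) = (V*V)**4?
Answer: 859556924928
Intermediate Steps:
Z(g, V) = V**8 (Z(g, V) = (V**2)**4 = V**8)
(96*208)*Z(8, 9) = (96*208)*9**8 = 19968*43046721 = 859556924928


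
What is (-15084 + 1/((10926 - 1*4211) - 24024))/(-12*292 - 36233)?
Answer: 261088957/687807733 ≈ 0.37960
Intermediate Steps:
(-15084 + 1/((10926 - 1*4211) - 24024))/(-12*292 - 36233) = (-15084 + 1/((10926 - 4211) - 24024))/(-3504 - 36233) = (-15084 + 1/(6715 - 24024))/(-39737) = (-15084 + 1/(-17309))*(-1/39737) = (-15084 - 1/17309)*(-1/39737) = -261088957/17309*(-1/39737) = 261088957/687807733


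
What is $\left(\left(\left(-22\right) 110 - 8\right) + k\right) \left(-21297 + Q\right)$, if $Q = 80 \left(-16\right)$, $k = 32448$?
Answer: $-677761540$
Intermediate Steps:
$Q = -1280$
$\left(\left(\left(-22\right) 110 - 8\right) + k\right) \left(-21297 + Q\right) = \left(\left(\left(-22\right) 110 - 8\right) + 32448\right) \left(-21297 - 1280\right) = \left(\left(-2420 - 8\right) + 32448\right) \left(-22577\right) = \left(-2428 + 32448\right) \left(-22577\right) = 30020 \left(-22577\right) = -677761540$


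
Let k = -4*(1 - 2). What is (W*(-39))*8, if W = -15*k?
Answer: 18720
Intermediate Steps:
k = 4 (k = -4*(-1) = 4)
W = -60 (W = -15*4 = -60)
(W*(-39))*8 = -60*(-39)*8 = 2340*8 = 18720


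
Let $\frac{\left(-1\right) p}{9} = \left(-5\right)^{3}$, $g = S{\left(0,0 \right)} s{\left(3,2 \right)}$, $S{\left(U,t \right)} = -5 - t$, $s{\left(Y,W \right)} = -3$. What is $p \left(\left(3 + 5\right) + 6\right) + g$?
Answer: $15765$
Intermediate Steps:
$g = 15$ ($g = \left(-5 - 0\right) \left(-3\right) = \left(-5 + 0\right) \left(-3\right) = \left(-5\right) \left(-3\right) = 15$)
$p = 1125$ ($p = - 9 \left(-5\right)^{3} = \left(-9\right) \left(-125\right) = 1125$)
$p \left(\left(3 + 5\right) + 6\right) + g = 1125 \left(\left(3 + 5\right) + 6\right) + 15 = 1125 \left(8 + 6\right) + 15 = 1125 \cdot 14 + 15 = 15750 + 15 = 15765$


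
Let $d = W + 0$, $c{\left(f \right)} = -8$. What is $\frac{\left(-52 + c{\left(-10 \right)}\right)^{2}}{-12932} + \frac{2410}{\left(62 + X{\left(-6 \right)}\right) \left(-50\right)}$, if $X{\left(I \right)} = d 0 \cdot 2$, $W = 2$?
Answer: $- \frac{1058153}{1002230} \approx -1.0558$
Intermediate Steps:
$d = 2$ ($d = 2 + 0 = 2$)
$X{\left(I \right)} = 0$ ($X{\left(I \right)} = 2 \cdot 0 \cdot 2 = 0 \cdot 2 = 0$)
$\frac{\left(-52 + c{\left(-10 \right)}\right)^{2}}{-12932} + \frac{2410}{\left(62 + X{\left(-6 \right)}\right) \left(-50\right)} = \frac{\left(-52 - 8\right)^{2}}{-12932} + \frac{2410}{\left(62 + 0\right) \left(-50\right)} = \left(-60\right)^{2} \left(- \frac{1}{12932}\right) + \frac{2410}{62 \left(-50\right)} = 3600 \left(- \frac{1}{12932}\right) + \frac{2410}{-3100} = - \frac{900}{3233} + 2410 \left(- \frac{1}{3100}\right) = - \frac{900}{3233} - \frac{241}{310} = - \frac{1058153}{1002230}$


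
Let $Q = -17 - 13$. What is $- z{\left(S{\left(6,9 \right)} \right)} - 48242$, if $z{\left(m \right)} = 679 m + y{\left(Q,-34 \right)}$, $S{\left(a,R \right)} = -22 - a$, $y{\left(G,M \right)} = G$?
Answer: $-29200$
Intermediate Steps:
$Q = -30$
$z{\left(m \right)} = -30 + 679 m$ ($z{\left(m \right)} = 679 m - 30 = -30 + 679 m$)
$- z{\left(S{\left(6,9 \right)} \right)} - 48242 = - (-30 + 679 \left(-22 - 6\right)) - 48242 = - (-30 + 679 \left(-28\right)) - 48242 = - (-30 - 19012) - 48242 = \left(-1\right) \left(-19042\right) - 48242 = 19042 - 48242 = -29200$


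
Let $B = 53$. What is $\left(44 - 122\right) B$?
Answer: $-4134$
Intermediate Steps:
$\left(44 - 122\right) B = \left(44 - 122\right) 53 = \left(-78\right) 53 = -4134$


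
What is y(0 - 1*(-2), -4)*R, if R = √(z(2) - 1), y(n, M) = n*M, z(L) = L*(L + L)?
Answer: -8*√7 ≈ -21.166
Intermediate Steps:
z(L) = 2*L² (z(L) = L*(2*L) = 2*L²)
y(n, M) = M*n
R = √7 (R = √(2*2² - 1) = √(2*4 - 1) = √(8 - 1) = √7 ≈ 2.6458)
y(0 - 1*(-2), -4)*R = (-4*(0 - 1*(-2)))*√7 = (-4*(0 + 2))*√7 = (-4*2)*√7 = -8*√7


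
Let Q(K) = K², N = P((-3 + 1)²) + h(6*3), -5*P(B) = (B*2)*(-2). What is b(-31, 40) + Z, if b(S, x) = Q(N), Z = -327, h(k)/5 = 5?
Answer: 11706/25 ≈ 468.24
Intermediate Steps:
h(k) = 25 (h(k) = 5*5 = 25)
P(B) = 4*B/5 (P(B) = -B*2*(-2)/5 = -2*B*(-2)/5 = -(-4)*B/5 = 4*B/5)
N = 141/5 (N = 4*(-3 + 1)²/5 + 25 = (⅘)*(-2)² + 25 = (⅘)*4 + 25 = 16/5 + 25 = 141/5 ≈ 28.200)
b(S, x) = 19881/25 (b(S, x) = (141/5)² = 19881/25)
b(-31, 40) + Z = 19881/25 - 327 = 11706/25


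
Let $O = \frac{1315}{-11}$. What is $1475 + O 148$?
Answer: $- \frac{178395}{11} \approx -16218.0$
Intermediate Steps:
$O = - \frac{1315}{11}$ ($O = 1315 \left(- \frac{1}{11}\right) = - \frac{1315}{11} \approx -119.55$)
$1475 + O 148 = 1475 - \frac{194620}{11} = - \frac{178395}{11}$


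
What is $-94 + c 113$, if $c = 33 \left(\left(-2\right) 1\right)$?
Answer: $-7552$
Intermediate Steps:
$c = -66$ ($c = 33 \left(-2\right) = -66$)
$-94 + c 113 = -94 - 7458 = -7552$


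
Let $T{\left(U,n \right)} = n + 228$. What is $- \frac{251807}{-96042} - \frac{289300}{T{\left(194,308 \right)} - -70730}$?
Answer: $- \frac{4919836469}{3422264586} \approx -1.4376$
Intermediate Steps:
$T{\left(U,n \right)} = 228 + n$
$- \frac{251807}{-96042} - \frac{289300}{T{\left(194,308 \right)} - -70730} = - \frac{251807}{-96042} - \frac{289300}{\left(228 + 308\right) - -70730} = \left(-251807\right) \left(- \frac{1}{96042}\right) - \frac{289300}{536 + 70730} = \frac{251807}{96042} - \frac{289300}{71266} = \frac{251807}{96042} - \frac{144650}{35633} = - \frac{4919836469}{3422264586}$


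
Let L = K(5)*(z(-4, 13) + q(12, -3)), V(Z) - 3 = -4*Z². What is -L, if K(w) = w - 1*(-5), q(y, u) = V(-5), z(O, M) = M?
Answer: 840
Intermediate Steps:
V(Z) = 3 - 4*Z²
q(y, u) = -97 (q(y, u) = 3 - 4*(-5)² = 3 - 4*25 = 3 - 100 = -97)
K(w) = 5 + w (K(w) = w + 5 = 5 + w)
L = -840 (L = (5 + 5)*(13 - 97) = 10*(-84) = -840)
-L = -1*(-840) = 840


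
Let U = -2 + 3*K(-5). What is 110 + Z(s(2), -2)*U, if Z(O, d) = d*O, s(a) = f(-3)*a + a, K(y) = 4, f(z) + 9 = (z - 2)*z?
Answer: -170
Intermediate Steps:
f(z) = -9 + z*(-2 + z) (f(z) = -9 + (z - 2)*z = -9 + (-2 + z)*z = -9 + z*(-2 + z))
s(a) = 7*a (s(a) = (-9 + (-3)² - 2*(-3))*a + a = (-9 + 9 + 6)*a + a = 6*a + a = 7*a)
Z(O, d) = O*d
U = 10 (U = -2 + 3*4 = -2 + 12 = 10)
110 + Z(s(2), -2)*U = 110 + ((7*2)*(-2))*10 = 110 + (14*(-2))*10 = 110 - 28*10 = 110 - 280 = -170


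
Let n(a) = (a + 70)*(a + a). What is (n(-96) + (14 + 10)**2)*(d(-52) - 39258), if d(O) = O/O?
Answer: -218582976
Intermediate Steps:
d(O) = 1
n(a) = 2*a*(70 + a) (n(a) = (70 + a)*(2*a) = 2*a*(70 + a))
(n(-96) + (14 + 10)**2)*(d(-52) - 39258) = (2*(-96)*(70 - 96) + (14 + 10)**2)*(1 - 39258) = (2*(-96)*(-26) + 24**2)*(-39257) = (4992 + 576)*(-39257) = 5568*(-39257) = -218582976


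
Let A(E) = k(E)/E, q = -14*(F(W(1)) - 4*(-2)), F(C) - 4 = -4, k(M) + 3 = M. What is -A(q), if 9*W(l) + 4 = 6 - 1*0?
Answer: -115/112 ≈ -1.0268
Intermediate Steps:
k(M) = -3 + M
W(l) = 2/9 (W(l) = -4/9 + (6 - 1*0)/9 = -4/9 + (6 + 0)/9 = -4/9 + (1/9)*6 = -4/9 + 2/3 = 2/9)
F(C) = 0 (F(C) = 4 - 4 = 0)
q = -112 (q = -14*(0 - 4*(-2)) = -14*(0 + 8) = -14*8 = -112)
A(E) = (-3 + E)/E
-A(q) = -(-3 - 112)/(-112) = -(-1)*(-115)/112 = -1*115/112 = -115/112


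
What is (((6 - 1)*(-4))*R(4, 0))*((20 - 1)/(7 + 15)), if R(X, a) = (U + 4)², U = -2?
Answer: -760/11 ≈ -69.091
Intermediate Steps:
R(X, a) = 4 (R(X, a) = (-2 + 4)² = 2² = 4)
(((6 - 1)*(-4))*R(4, 0))*((20 - 1)/(7 + 15)) = (((6 - 1)*(-4))*4)*((20 - 1)/(7 + 15)) = ((5*(-4))*4)*(19/22) = (-20*4)*(19*(1/22)) = -80*19/22 = -760/11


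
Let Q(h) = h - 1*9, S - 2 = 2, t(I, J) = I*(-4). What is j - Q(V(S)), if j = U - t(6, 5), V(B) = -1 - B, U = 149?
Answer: 187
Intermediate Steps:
t(I, J) = -4*I
S = 4 (S = 2 + 2 = 4)
Q(h) = -9 + h (Q(h) = h - 9 = -9 + h)
j = 173 (j = 149 - (-4)*6 = 149 - 1*(-24) = 149 + 24 = 173)
j - Q(V(S)) = 173 - (-9 + (-1 - 1*4)) = 173 - (-9 + (-1 - 4)) = 173 - (-9 - 5) = 173 - 1*(-14) = 173 + 14 = 187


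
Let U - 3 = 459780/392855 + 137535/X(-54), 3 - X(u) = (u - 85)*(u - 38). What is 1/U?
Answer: -200906047/1323402864 ≈ -0.15181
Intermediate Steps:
X(u) = 3 - (-85 + u)*(-38 + u) (X(u) = 3 - (u - 85)*(u - 38) = 3 - (-85 + u)*(-38 + u))
U = -1323402864/200906047 (U = 3 + (459780/392855 + 137535/(-3227 - 1*(-54)² + 123*(-54))) = 3 + (459780*(1/392855) + 137535/(-3227 - 1*2916 - 6642)) = 3 + (91956/78571 + 137535/(-3227 - 2916 - 6642)) = 3 + (91956/78571 + 137535/(-12785)) = 3 + (91956/78571 + 137535*(-1/12785)) = 3 + (91956/78571 - 27507/2557) = 3 - 1926121005/200906047 = -1323402864/200906047 ≈ -6.5872)
1/U = 1/(-1323402864/200906047) = -200906047/1323402864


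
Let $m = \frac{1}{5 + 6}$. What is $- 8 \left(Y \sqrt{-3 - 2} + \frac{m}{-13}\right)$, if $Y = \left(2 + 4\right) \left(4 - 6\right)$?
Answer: $\frac{8}{143} + 96 i \sqrt{5} \approx 0.055944 + 214.66 i$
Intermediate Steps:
$Y = -12$ ($Y = 6 \left(-2\right) = -12$)
$m = \frac{1}{11} \approx 0.090909$
$- 8 \left(Y \sqrt{-3 - 2} + \frac{m}{-13}\right) = - 8 \left(- 12 \sqrt{-3 - 2} + \frac{1}{11 \left(-13\right)}\right) = - 8 \left(- 12 \sqrt{-5} + \frac{1}{11} \left(- \frac{1}{13}\right)\right) = - 8 \left(- 12 i \sqrt{5} - \frac{1}{143}\right) = - 8 \left(- \frac{1}{143} - 12 i \sqrt{5}\right) = \frac{8}{143} + 96 i \sqrt{5}$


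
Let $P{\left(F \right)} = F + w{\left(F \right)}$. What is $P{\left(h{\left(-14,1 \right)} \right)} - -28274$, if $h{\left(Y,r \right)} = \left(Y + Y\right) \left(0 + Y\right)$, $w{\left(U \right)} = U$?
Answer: $29058$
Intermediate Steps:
$h{\left(Y,r \right)} = 2 Y^{2}$ ($h{\left(Y,r \right)} = 2 Y Y = 2 Y^{2}$)
$P{\left(F \right)} = 2 F$ ($P{\left(F \right)} = F + F = 2 F$)
$P{\left(h{\left(-14,1 \right)} \right)} - -28274 = 2 \cdot 2 \left(-14\right)^{2} - -28274 = 2 \cdot 2 \cdot 196 + 28274 = 2 \cdot 392 + 28274 = 784 + 28274 = 29058$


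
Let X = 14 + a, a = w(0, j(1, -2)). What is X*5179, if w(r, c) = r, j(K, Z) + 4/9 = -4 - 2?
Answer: 72506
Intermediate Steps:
j(K, Z) = -58/9 (j(K, Z) = -4/9 + (-4 - 2) = -4/9 - 6 = -58/9)
a = 0
X = 14 (X = 14 + 0 = 14)
X*5179 = 14*5179 = 72506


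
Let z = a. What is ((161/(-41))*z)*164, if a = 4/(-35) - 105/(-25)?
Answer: -13156/5 ≈ -2631.2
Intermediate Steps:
a = 143/35 (a = 4*(-1/35) - 105*(-1/25) = -4/35 + 21/5 = 143/35 ≈ 4.0857)
z = 143/35 ≈ 4.0857
((161/(-41))*z)*164 = ((161/(-41))*(143/35))*164 = ((161*(-1/41))*(143/35))*164 = -161/41*143/35*164 = -3289/205*164 = -13156/5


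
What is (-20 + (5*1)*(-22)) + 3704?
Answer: 3574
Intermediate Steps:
(-20 + (5*1)*(-22)) + 3704 = (-20 + 5*(-22)) + 3704 = (-20 - 110) + 3704 = -130 + 3704 = 3574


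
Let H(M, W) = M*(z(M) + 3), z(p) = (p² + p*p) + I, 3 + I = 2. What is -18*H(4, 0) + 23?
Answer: -2425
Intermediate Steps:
I = -1 (I = -3 + 2 = -1)
z(p) = -1 + 2*p² (z(p) = (p² + p*p) - 1 = (p² + p²) - 1 = 2*p² - 1 = -1 + 2*p²)
H(M, W) = M*(2 + 2*M²) (H(M, W) = M*((-1 + 2*M²) + 3) = M*(2 + 2*M²))
-18*H(4, 0) + 23 = -36*4*(1 + 4²) + 23 = -36*4*(1 + 16) + 23 = -36*4*17 + 23 = -18*136 + 23 = -2448 + 23 = -2425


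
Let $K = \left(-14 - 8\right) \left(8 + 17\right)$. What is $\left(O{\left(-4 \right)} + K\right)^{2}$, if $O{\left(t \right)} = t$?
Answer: $306916$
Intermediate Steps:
$K = -550$ ($K = \left(-14 - 8\right) 25 = \left(-22\right) 25 = -550$)
$\left(O{\left(-4 \right)} + K\right)^{2} = \left(-4 - 550\right)^{2} = \left(-554\right)^{2} = 306916$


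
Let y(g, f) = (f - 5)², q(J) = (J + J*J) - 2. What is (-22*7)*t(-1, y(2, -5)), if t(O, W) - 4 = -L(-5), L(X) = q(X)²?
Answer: 49280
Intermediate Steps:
q(J) = -2 + J + J² (q(J) = (J + J²) - 2 = -2 + J + J²)
L(X) = (-2 + X + X²)²
y(g, f) = (-5 + f)²
t(O, W) = -320 (t(O, W) = 4 - (-2 - 5 + (-5)²)² = 4 - (-2 - 5 + 25)² = 4 - 1*18² = 4 - 1*324 = 4 - 324 = -320)
(-22*7)*t(-1, y(2, -5)) = -22*7*(-320) = -154*(-320) = 49280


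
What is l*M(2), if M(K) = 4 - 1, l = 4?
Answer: 12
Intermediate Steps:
M(K) = 3
l*M(2) = 4*3 = 12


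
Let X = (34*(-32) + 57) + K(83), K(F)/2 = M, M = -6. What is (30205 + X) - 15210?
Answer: 13952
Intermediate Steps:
K(F) = -12 (K(F) = 2*(-6) = -12)
X = -1043 (X = (34*(-32) + 57) - 12 = (-1088 + 57) - 12 = -1031 - 12 = -1043)
(30205 + X) - 15210 = (30205 - 1043) - 15210 = 29162 - 15210 = 13952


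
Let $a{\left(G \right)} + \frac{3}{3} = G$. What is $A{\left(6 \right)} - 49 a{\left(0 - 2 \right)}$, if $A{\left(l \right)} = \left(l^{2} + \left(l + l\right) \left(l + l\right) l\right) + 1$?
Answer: $1048$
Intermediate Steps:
$a{\left(G \right)} = -1 + G$
$A{\left(l \right)} = 1 + l^{2} + 4 l^{3}$ ($A{\left(l \right)} = \left(l^{2} + 2 l 2 l l\right) + 1 = \left(l^{2} + 4 l^{2} l\right) + 1 = \left(l^{2} + 4 l^{3}\right) + 1 = 1 + l^{2} + 4 l^{3}$)
$A{\left(6 \right)} - 49 a{\left(0 - 2 \right)} = \left(1 + 6^{2} + 4 \cdot 6^{3}\right) - 49 \left(-1 + \left(0 - 2\right)\right) = \left(1 + 36 + 4 \cdot 216\right) - 49 \left(-1 + \left(0 - 2\right)\right) = \left(1 + 36 + 864\right) - 49 \left(-1 - 2\right) = 901 - -147 = 901 + 147 = 1048$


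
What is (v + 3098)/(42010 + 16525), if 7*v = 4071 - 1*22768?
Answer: 427/58535 ≈ 0.0072948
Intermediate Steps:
v = -2671 (v = (4071 - 1*22768)/7 = (4071 - 22768)/7 = (1/7)*(-18697) = -2671)
(v + 3098)/(42010 + 16525) = (-2671 + 3098)/(42010 + 16525) = 427/58535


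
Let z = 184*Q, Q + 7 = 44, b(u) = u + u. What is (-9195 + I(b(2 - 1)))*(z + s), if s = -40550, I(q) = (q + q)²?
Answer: 309717818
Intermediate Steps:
b(u) = 2*u
Q = 37 (Q = -7 + 44 = 37)
I(q) = 4*q² (I(q) = (2*q)² = 4*q²)
z = 6808 (z = 184*37 = 6808)
(-9195 + I(b(2 - 1)))*(z + s) = (-9195 + 4*(2*(2 - 1))²)*(6808 - 40550) = (-9195 + 4*(2*1)²)*(-33742) = (-9195 + 4*2²)*(-33742) = (-9195 + 4*4)*(-33742) = (-9195 + 16)*(-33742) = -9179*(-33742) = 309717818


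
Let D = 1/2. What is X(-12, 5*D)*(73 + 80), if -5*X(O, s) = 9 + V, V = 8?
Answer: -2601/5 ≈ -520.20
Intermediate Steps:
D = ½ ≈ 0.50000
X(O, s) = -17/5 (X(O, s) = -(9 + 8)/5 = -⅕*17 = -17/5)
X(-12, 5*D)*(73 + 80) = -17*(73 + 80)/5 = -17/5*153 = -2601/5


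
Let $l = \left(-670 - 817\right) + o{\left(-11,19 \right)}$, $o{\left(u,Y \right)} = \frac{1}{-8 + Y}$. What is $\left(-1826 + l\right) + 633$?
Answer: $- \frac{29479}{11} \approx -2679.9$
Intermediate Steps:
$l = - \frac{16356}{11}$ ($l = \left(-670 - 817\right) + \frac{1}{-8 + 19} = -1487 + \frac{1}{11} = - \frac{16356}{11} \approx -1486.9$)
$\left(-1826 + l\right) + 633 = \left(-1826 - \frac{16356}{11}\right) + 633 = - \frac{36442}{11} + 633 = - \frac{29479}{11}$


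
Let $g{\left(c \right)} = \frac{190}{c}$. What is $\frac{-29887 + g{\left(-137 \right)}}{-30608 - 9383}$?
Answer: $\frac{4094709}{5478767} \approx 0.74738$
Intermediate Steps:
$\frac{-29887 + g{\left(-137 \right)}}{-30608 - 9383} = \frac{-29887 + \frac{190}{-137}}{-30608 - 9383} = \frac{-29887 + 190 \left(- \frac{1}{137}\right)}{-39991} = \left(-29887 - \frac{190}{137}\right) \left(- \frac{1}{39991}\right) = \left(- \frac{4094709}{137}\right) \left(- \frac{1}{39991}\right) = \frac{4094709}{5478767}$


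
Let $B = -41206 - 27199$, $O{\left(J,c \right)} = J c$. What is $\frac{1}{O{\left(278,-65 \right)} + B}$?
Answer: $- \frac{1}{86475} \approx -1.1564 \cdot 10^{-5}$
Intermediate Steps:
$B = -68405$ ($B = -41206 - 27199 = -68405$)
$\frac{1}{O{\left(278,-65 \right)} + B} = \frac{1}{278 \left(-65\right) - 68405} = \frac{1}{-18070 - 68405} = \frac{1}{-86475} = - \frac{1}{86475}$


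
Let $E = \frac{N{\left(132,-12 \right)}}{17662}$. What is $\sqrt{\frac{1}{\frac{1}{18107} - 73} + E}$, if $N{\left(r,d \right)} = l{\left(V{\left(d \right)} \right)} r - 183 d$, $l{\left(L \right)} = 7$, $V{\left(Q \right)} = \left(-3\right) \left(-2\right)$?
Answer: $\frac{\sqrt{22203272338306707130}}{11672904110} \approx 0.40367$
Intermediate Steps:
$V{\left(Q \right)} = 6$
$N{\left(r,d \right)} = - 183 d + 7 r$ ($N{\left(r,d \right)} = 7 r - 183 d = - 183 d + 7 r$)
$E = \frac{1560}{8831}$ ($E = \frac{\left(-183\right) \left(-12\right) + 7 \cdot 132}{17662} = \left(2196 + 924\right) \frac{1}{17662} = 3120 \cdot \frac{1}{17662} = \frac{1560}{8831} \approx 0.17665$)
$\sqrt{\frac{1}{\frac{1}{18107} - 73} + E} = \sqrt{\frac{1}{\frac{1}{18107} - 73} + \frac{1560}{8831}} = \sqrt{\frac{1}{- \frac{1321810}{18107}} + \frac{1560}{8831}} = \sqrt{- \frac{18107}{1321810} + \frac{1560}{8831}} = \sqrt{\frac{1902120683}{11672904110}} = \frac{\sqrt{22203272338306707130}}{11672904110}$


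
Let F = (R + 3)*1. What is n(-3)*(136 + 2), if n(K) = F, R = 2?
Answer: 690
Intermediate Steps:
F = 5 (F = (2 + 3)*1 = 5*1 = 5)
n(K) = 5
n(-3)*(136 + 2) = 5*(136 + 2) = 5*138 = 690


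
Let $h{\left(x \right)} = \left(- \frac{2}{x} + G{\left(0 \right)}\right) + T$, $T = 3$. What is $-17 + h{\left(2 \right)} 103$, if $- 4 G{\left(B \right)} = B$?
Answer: $189$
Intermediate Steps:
$G{\left(B \right)} = - \frac{B}{4}$
$h{\left(x \right)} = 3 - \frac{2}{x}$ ($h{\left(x \right)} = \left(- \frac{2}{x} - 0\right) + 3 = \left(- \frac{2}{x} + 0\right) + 3 = - \frac{2}{x} + 3 = 3 - \frac{2}{x}$)
$-17 + h{\left(2 \right)} 103 = -17 + \left(3 - \frac{2}{2}\right) 103 = -17 + \left(3 - 1\right) 103 = -17 + 2 \cdot 103 = -17 + 206 = 189$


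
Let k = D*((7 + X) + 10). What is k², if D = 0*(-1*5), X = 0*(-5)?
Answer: 0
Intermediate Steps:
X = 0
D = 0 (D = 0*(-5) = 0)
k = 0 (k = 0*((7 + 0) + 10) = 0*(7 + 10) = 0*17 = 0)
k² = 0² = 0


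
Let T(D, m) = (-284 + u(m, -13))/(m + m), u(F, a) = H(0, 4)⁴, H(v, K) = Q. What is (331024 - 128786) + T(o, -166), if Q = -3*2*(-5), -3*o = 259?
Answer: 16583325/83 ≈ 1.9980e+5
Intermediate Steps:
o = -259/3 (o = -⅓*259 = -259/3 ≈ -86.333)
Q = 30 (Q = -6*(-5) = 30)
H(v, K) = 30
u(F, a) = 810000 (u(F, a) = 30⁴ = 810000)
T(D, m) = 404858/m (T(D, m) = (-284 + 810000)/(m + m) = 809716/((2*m)) = 809716*(1/(2*m)) = 404858/m)
(331024 - 128786) + T(o, -166) = (331024 - 128786) + 404858/(-166) = 202238 + 404858*(-1/166) = 202238 - 202429/83 = 16583325/83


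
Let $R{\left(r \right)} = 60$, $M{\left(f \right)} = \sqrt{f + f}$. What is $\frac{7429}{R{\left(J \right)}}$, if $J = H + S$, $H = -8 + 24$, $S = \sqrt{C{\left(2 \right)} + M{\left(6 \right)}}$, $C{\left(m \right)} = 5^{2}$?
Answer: $\frac{7429}{60} \approx 123.82$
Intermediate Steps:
$M{\left(f \right)} = \sqrt{2} \sqrt{f}$ ($M{\left(f \right)} = \sqrt{2 f} = \sqrt{2} \sqrt{f}$)
$C{\left(m \right)} = 25$
$S = \sqrt{25 + 2 \sqrt{3}}$ ($S = \sqrt{25 + \sqrt{2} \sqrt{6}} = \sqrt{25 + 2 \sqrt{3}} \approx 5.3352$)
$H = 16$
$J = 16 + \sqrt{25 + 2 \sqrt{3}} \approx 21.335$
$\frac{7429}{R{\left(J \right)}} = \frac{7429}{60}$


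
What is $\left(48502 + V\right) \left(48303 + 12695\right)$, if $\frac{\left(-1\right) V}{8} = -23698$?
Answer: $14522769828$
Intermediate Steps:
$V = 189584$ ($V = \left(-8\right) \left(-23698\right) = 189584$)
$\left(48502 + V\right) \left(48303 + 12695\right) = \left(48502 + 189584\right) \left(48303 + 12695\right) = 238086 \cdot 60998 = 14522769828$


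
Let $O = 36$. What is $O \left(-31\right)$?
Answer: $-1116$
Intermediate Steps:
$O \left(-31\right) = 36 \left(-31\right) = -1116$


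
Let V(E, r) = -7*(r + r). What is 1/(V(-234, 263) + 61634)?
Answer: 1/57952 ≈ 1.7256e-5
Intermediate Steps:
V(E, r) = -14*r
1/(V(-234, 263) + 61634) = 1/(-14*263 + 61634) = 1/(-3682 + 61634) = 1/57952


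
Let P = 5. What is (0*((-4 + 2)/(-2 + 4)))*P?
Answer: 0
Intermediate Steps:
(0*((-4 + 2)/(-2 + 4)))*P = (0*((-4 + 2)/(-2 + 4)))*5 = (0*(-2/2))*5 = (0*(-2*½))*5 = (0*(-1))*5 = 0*5 = 0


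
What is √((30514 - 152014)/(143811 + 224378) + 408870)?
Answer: 3*√6158628466973530/368189 ≈ 639.43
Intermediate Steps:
√((30514 - 152014)/(143811 + 224378) + 408870) = √(-121500/368189 + 408870) = √(150541314930/368189) = 3*√6158628466973530/368189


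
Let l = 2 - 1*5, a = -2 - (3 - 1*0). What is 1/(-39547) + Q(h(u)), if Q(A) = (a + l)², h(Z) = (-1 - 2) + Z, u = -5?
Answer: 2531007/39547 ≈ 64.000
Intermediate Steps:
a = -5 (a = -2 - (3 + 0) = -2 - 1*3 = -2 - 3 = -5)
l = -3 (l = 2 - 5 = -3)
h(Z) = -3 + Z
Q(A) = 64 (Q(A) = (-5 - 3)² = (-8)² = 64)
1/(-39547) + Q(h(u)) = 1/(-39547) + 64 = -1/39547 + 64 = 2531007/39547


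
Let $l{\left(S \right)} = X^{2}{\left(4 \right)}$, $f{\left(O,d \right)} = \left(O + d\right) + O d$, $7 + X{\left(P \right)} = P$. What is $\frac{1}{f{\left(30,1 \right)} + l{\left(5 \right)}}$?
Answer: $\frac{1}{70} \approx 0.014286$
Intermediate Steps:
$X{\left(P \right)} = -7 + P$
$f{\left(O,d \right)} = O + d + O d$
$l{\left(S \right)} = 9$ ($l{\left(S \right)} = \left(-7 + 4\right)^{2} = \left(-3\right)^{2} = 9$)
$\frac{1}{f{\left(30,1 \right)} + l{\left(5 \right)}} = \frac{1}{\left(30 + 1 + 30 \cdot 1\right) + 9} = \frac{1}{\left(30 + 1 + 30\right) + 9} = \frac{1}{61 + 9} = \frac{1}{70}$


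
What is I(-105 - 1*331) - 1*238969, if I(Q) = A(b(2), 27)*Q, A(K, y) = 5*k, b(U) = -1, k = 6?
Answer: -252049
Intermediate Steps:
A(K, y) = 30 (A(K, y) = 5*6 = 30)
I(Q) = 30*Q
I(-105 - 1*331) - 1*238969 = 30*(-105 - 1*331) - 1*238969 = 30*(-105 - 331) - 238969 = 30*(-436) - 238969 = -13080 - 238969 = -252049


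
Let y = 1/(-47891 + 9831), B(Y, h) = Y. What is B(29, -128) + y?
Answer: 1103739/38060 ≈ 29.000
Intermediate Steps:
y = -1/38060 (y = 1/(-38060) = -1/38060 ≈ -2.6274e-5)
B(29, -128) + y = 29 - 1/38060 = 1103739/38060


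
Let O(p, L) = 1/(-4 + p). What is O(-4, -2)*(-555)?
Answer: 555/8 ≈ 69.375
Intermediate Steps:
O(-4, -2)*(-555) = -555/(-4 - 4) = -555/(-8) = -⅛*(-555) = 555/8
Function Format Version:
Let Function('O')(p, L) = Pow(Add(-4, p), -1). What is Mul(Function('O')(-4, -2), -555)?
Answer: Rational(555, 8) ≈ 69.375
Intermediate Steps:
Mul(Function('O')(-4, -2), -555) = Mul(Pow(Add(-4, -4), -1), -555) = Mul(Pow(-8, -1), -555) = Mul(Rational(-1, 8), -555) = Rational(555, 8)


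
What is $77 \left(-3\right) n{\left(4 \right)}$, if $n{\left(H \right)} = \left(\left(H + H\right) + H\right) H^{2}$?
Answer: $-44352$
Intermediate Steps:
$n{\left(H \right)} = 3 H^{3}$ ($n{\left(H \right)} = \left(2 H + H\right) H^{2} = 3 H H^{2} = 3 H^{3}$)
$77 \left(-3\right) n{\left(4 \right)} = 77 \left(-3\right) 3 \cdot 4^{3} = - 231 \cdot 3 \cdot 64 = \left(-231\right) 192 = -44352$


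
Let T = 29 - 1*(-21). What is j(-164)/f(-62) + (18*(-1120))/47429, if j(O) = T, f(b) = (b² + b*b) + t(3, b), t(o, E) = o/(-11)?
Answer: -335748890/802166677 ≈ -0.41855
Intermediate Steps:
t(o, E) = -o/11 (t(o, E) = o*(-1/11) = -o/11)
f(b) = -3/11 + 2*b² (f(b) = (b² + b*b) - 1/11*3 = (b² + b²) - 3/11 = 2*b² - 3/11 = -3/11 + 2*b²)
T = 50 (T = 29 + 21 = 50)
j(O) = 50
j(-164)/f(-62) + (18*(-1120))/47429 = 50/(-3/11 + 2*(-62)²) + (18*(-1120))/47429 = 50/(-3/11 + 2*3844) - 20160*1/47429 = 50/(-3/11 + 7688) - 20160/47429 = 50/(84565/11) - 20160/47429 = 50*(11/84565) - 20160/47429 = 110/16913 - 20160/47429 = -335748890/802166677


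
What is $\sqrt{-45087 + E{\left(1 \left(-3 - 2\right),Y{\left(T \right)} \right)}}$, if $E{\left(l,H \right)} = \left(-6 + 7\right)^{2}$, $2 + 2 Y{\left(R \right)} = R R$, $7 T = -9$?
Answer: $i \sqrt{45086} \approx 212.33 i$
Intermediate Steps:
$T = - \frac{9}{7}$ ($T = \frac{1}{7} \left(-9\right) = - \frac{9}{7} \approx -1.2857$)
$Y{\left(R \right)} = -1 + \frac{R^{2}}{2}$ ($Y{\left(R \right)} = -1 + \frac{R R}{2} = -1 + \frac{R^{2}}{2}$)
$E{\left(l,H \right)} = 1$ ($E{\left(l,H \right)} = 1^{2} = 1$)
$\sqrt{-45087 + E{\left(1 \left(-3 - 2\right),Y{\left(T \right)} \right)}} = \sqrt{-45087 + 1} = \sqrt{-45086} = i \sqrt{45086}$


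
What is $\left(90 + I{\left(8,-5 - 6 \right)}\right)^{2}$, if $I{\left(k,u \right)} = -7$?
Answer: $6889$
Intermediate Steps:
$\left(90 + I{\left(8,-5 - 6 \right)}\right)^{2} = \left(90 - 7\right)^{2} = 83^{2} = 6889$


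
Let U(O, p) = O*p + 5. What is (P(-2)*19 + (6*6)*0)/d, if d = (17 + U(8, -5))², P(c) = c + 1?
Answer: -19/324 ≈ -0.058642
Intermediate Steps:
U(O, p) = 5 + O*p
P(c) = 1 + c
d = 324 (d = (17 + (5 + 8*(-5)))² = (17 + (5 - 40))² = (17 - 35)² = (-18)² = 324)
(P(-2)*19 + (6*6)*0)/d = ((1 - 2)*19 + (6*6)*0)/324 = (-1*19 + 36*0)*(1/324) = (-19 + 0)*(1/324) = -19*1/324 = -19/324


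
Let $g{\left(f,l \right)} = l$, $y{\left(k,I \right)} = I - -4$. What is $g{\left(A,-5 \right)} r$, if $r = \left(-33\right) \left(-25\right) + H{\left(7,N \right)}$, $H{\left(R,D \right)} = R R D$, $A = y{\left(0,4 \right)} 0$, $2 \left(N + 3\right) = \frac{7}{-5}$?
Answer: $- \frac{6437}{2} \approx -3218.5$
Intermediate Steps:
$N = - \frac{37}{10}$ ($N = -3 + \frac{7 \frac{1}{-5}}{2} = -3 + \frac{7 \left(- \frac{1}{5}\right)}{2} = -3 + \frac{1}{2} \left(- \frac{7}{5}\right) = -3 - \frac{7}{10} = - \frac{37}{10} \approx -3.7$)
$y{\left(k,I \right)} = 4 + I$ ($y{\left(k,I \right)} = I + 4 = 4 + I$)
$A = 0$ ($A = \left(4 + 4\right) 0 = 8 \cdot 0 = 0$)
$H{\left(R,D \right)} = D R^{2}$ ($H{\left(R,D \right)} = R^{2} D = D R^{2}$)
$r = \frac{6437}{10}$ ($r = \left(-33\right) \left(-25\right) - \frac{37 \cdot 7^{2}}{10} = 825 - \frac{1813}{10} = \frac{6437}{10} \approx 643.7$)
$g{\left(A,-5 \right)} r = \left(-5\right) \frac{6437}{10} = - \frac{6437}{2}$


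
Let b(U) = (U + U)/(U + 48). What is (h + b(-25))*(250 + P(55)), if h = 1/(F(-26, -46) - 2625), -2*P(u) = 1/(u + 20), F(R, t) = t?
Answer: -5008853927/9214950 ≈ -543.56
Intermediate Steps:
b(U) = 2*U/(48 + U) (b(U) = (2*U)/(48 + U) = 2*U/(48 + U))
P(u) = -1/(2*(20 + u)) (P(u) = -1/(2*(u + 20)) = -1/(2*(20 + u)))
h = -1/2671 (h = 1/(-46 - 2625) = 1/(-2671) = -1/2671 ≈ -0.00037439)
(h + b(-25))*(250 + P(55)) = (-1/2671 + 2*(-25)/(48 - 25))*(250 - 1/(40 + 2*55)) = (-1/2671 + 2*(-25)/23)*(250 - 1/(40 + 110)) = (-1/2671 + 2*(-25)*(1/23))*(250 - 1/150) = (-1/2671 - 50/23)*(250 - 1*1/150) = -133573*(250 - 1/150)/61433 = -133573/61433*37499/150 = -5008853927/9214950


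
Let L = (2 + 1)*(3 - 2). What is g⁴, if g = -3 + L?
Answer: 0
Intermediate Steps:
L = 3 (L = 3*1 = 3)
g = 0 (g = -3 + 3 = 0)
g⁴ = 0⁴ = 0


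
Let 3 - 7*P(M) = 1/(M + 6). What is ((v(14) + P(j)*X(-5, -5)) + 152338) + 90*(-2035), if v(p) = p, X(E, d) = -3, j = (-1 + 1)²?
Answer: -431189/14 ≈ -30799.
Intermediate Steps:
j = 0 (j = 0² = 0)
P(M) = 3/7 - 1/(7*(6 + M)) (P(M) = 3/7 - 1/(7*(M + 6)) = 3/7 - 1/(7*(6 + M)))
((v(14) + P(j)*X(-5, -5)) + 152338) + 90*(-2035) = ((14 + ((17 + 3*0)/(7*(6 + 0)))*(-3)) + 152338) + 90*(-2035) = ((14 + ((⅐)*(17 + 0)/6)*(-3)) + 152338) - 183150 = ((14 + ((⅐)*(⅙)*17)*(-3)) + 152338) - 183150 = ((14 + (17/42)*(-3)) + 152338) - 183150 = ((14 - 17/14) + 152338) - 183150 = (179/14 + 152338) - 183150 = 2132911/14 - 183150 = -431189/14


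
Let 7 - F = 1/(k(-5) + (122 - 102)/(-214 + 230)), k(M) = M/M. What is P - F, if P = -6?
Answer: -113/9 ≈ -12.556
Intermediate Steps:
k(M) = 1
F = 59/9 (F = 7 - 1/(1 + (122 - 102)/(-214 + 230)) = 7 - 1/(1 + 20/16) = 7 - 1/(1 + 20*(1/16)) = 7 - 1/(1 + 5/4) = 7 - 1/9/4 = 7 - 1*4/9 = 7 - 4/9 = 59/9 ≈ 6.5556)
P - F = -6 - 1*59/9 = -6 - 59/9 = -113/9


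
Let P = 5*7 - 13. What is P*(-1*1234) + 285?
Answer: -26863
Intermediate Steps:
P = 22 (P = 35 - 13 = 22)
P*(-1*1234) + 285 = 22*(-1*1234) + 285 = 22*(-1234) + 285 = -27148 + 285 = -26863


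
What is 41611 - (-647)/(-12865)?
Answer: 535324868/12865 ≈ 41611.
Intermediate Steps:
41611 - (-647)/(-12865) = 41611 - (-647)*(-1)/12865 = 41611 - 1*647/12865 = 41611 - 647/12865 = 535324868/12865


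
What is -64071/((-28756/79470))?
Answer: 363694455/2054 ≈ 1.7707e+5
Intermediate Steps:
-64071/((-28756/79470)) = -64071/((-28756*1/79470)) = -64071/(-14378/39735) = -64071*(-39735/14378) = 363694455/2054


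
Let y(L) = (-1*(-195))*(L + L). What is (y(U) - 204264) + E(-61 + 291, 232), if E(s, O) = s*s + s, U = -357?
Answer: -290364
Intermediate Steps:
E(s, O) = s + s**2 (E(s, O) = s**2 + s = s + s**2)
y(L) = 390*L (y(L) = 195*(2*L) = 390*L)
(y(U) - 204264) + E(-61 + 291, 232) = (390*(-357) - 204264) + (-61 + 291)*(1 + (-61 + 291)) = (-139230 - 204264) + 230*(1 + 230) = -343494 + 230*231 = -343494 + 53130 = -290364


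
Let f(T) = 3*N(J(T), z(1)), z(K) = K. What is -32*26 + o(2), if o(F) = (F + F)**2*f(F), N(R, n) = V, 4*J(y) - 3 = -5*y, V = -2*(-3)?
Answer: -544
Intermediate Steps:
V = 6
J(y) = 3/4 - 5*y/4 (J(y) = 3/4 + (-5*y)/4 = 3/4 - 5*y/4)
N(R, n) = 6
f(T) = 18 (f(T) = 3*6 = 18)
o(F) = 72*F**2 (o(F) = (F + F)**2*18 = (2*F)**2*18 = (4*F**2)*18 = 72*F**2)
-32*26 + o(2) = -32*26 + 72*2**2 = -832 + 72*4 = -832 + 288 = -544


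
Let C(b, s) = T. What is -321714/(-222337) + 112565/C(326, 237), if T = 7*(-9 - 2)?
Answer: -25002592427/17119949 ≈ -1460.4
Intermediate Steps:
T = -77 (T = 7*(-11) = -77)
C(b, s) = -77
-321714/(-222337) + 112565/C(326, 237) = -321714/(-222337) + 112565/(-77) = -321714*(-1/222337) + 112565*(-1/77) = 321714/222337 - 112565/77 = -25002592427/17119949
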